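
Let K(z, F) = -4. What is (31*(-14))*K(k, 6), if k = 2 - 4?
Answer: 1736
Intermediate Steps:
k = -2
(31*(-14))*K(k, 6) = (31*(-14))*(-4) = -434*(-4) = 1736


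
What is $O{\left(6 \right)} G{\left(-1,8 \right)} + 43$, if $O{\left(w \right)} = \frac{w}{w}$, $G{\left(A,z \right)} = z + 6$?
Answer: $57$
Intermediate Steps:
$G{\left(A,z \right)} = 6 + z$
$O{\left(w \right)} = 1$
$O{\left(6 \right)} G{\left(-1,8 \right)} + 43 = 1 \left(6 + 8\right) + 43 = 1 \cdot 14 + 43 = 14 + 43 = 57$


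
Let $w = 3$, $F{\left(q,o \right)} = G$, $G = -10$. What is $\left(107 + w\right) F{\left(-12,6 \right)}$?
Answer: $-1100$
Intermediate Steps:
$F{\left(q,o \right)} = -10$
$\left(107 + w\right) F{\left(-12,6 \right)} = \left(107 + 3\right) \left(-10\right) = 110 \left(-10\right) = -1100$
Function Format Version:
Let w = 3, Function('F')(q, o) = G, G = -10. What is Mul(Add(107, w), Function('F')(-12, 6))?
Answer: -1100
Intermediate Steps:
Function('F')(q, o) = -10
Mul(Add(107, w), Function('F')(-12, 6)) = Mul(Add(107, 3), -10) = Mul(110, -10) = -1100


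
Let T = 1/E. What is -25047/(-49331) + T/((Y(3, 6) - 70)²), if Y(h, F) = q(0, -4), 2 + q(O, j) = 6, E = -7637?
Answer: 833232788953/1641083129532 ≈ 0.50773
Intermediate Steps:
q(O, j) = 4 (q(O, j) = -2 + 6 = 4)
Y(h, F) = 4
T = -1/7637 (T = 1/(-7637) = -1/7637 ≈ -0.00013094)
-25047/(-49331) + T/((Y(3, 6) - 70)²) = -25047/(-49331) - 1/(7637*(4 - 70)²) = -25047*(-1/49331) - 1/(7637*((-66)²)) = 25047/49331 - 1/7637/4356 = 25047/49331 - 1/7637*1/4356 = 25047/49331 - 1/33266772 = 833232788953/1641083129532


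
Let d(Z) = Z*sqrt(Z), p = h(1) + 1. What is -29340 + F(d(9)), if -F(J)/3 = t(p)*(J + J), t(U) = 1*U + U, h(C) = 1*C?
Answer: -29988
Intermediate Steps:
h(C) = C
p = 2 (p = 1 + 1 = 2)
t(U) = 2*U (t(U) = U + U = 2*U)
d(Z) = Z**(3/2)
F(J) = -24*J (F(J) = -3*2*2*(J + J) = -12*2*J = -24*J)
-29340 + F(d(9)) = -29340 - 24*9**(3/2) = -29340 - 24*27 = -29340 - 648 = -29988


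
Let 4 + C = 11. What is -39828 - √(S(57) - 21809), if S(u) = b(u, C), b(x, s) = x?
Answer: -39828 - 2*I*√5438 ≈ -39828.0 - 147.49*I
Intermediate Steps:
C = 7 (C = -4 + 11 = 7)
S(u) = u
-39828 - √(S(57) - 21809) = -39828 - √(57 - 21809) = -39828 - √(-21752) = -39828 - 2*I*√5438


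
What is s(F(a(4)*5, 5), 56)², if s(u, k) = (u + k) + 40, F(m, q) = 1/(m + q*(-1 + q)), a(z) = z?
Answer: 14753281/1600 ≈ 9220.8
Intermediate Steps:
s(u, k) = 40 + k + u (s(u, k) = (k + u) + 40 = 40 + k + u)
s(F(a(4)*5, 5), 56)² = (40 + 56 + 1/(4*5 + 5² - 1*5))² = (40 + 56 + 1/(20 + 25 - 5))² = (40 + 56 + 1/40)² = (3841/40)² = 14753281/1600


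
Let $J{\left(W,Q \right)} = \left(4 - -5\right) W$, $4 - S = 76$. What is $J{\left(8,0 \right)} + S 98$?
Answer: $-6984$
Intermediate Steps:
$S = -72$ ($S = 4 - 76 = -72$)
$J{\left(W,Q \right)} = 9 W$ ($J{\left(W,Q \right)} = \left(4 + 5\right) W = 9 W$)
$J{\left(8,0 \right)} + S 98 = 9 \cdot 8 - 7056 = 72 - 7056 = -6984$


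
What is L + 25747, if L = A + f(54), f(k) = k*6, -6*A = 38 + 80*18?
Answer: 77474/3 ≈ 25825.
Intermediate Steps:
A = -739/3 (A = -(38 + 80*18)/6 = -(38 + 1440)/6 = -1/6*1478 = -739/3 ≈ -246.33)
f(k) = 6*k
L = 233/3 (L = -739/3 + 6*54 = -739/3 + 324 = 233/3 ≈ 77.667)
L + 25747 = 233/3 + 25747 = 77474/3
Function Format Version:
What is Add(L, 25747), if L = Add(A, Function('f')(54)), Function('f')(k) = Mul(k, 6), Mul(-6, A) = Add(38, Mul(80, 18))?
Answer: Rational(77474, 3) ≈ 25825.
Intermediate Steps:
A = Rational(-739, 3) (A = Mul(Rational(-1, 6), Add(38, Mul(80, 18))) = Mul(Rational(-1, 6), Add(38, 1440)) = Mul(Rational(-1, 6), 1478) = Rational(-739, 3) ≈ -246.33)
Function('f')(k) = Mul(6, k)
L = Rational(233, 3) (L = Add(Rational(-739, 3), Mul(6, 54)) = Add(Rational(-739, 3), 324) = Rational(233, 3) ≈ 77.667)
Add(L, 25747) = Add(Rational(233, 3), 25747) = Rational(77474, 3)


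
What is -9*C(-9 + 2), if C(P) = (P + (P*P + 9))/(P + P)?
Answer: 459/14 ≈ 32.786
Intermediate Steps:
C(P) = (9 + P + P²)/(2*P) (C(P) = (P + (P² + 9))/((2*P)) = (P + (9 + P²))*(1/(2*P)) = (9 + P + P²)*(1/(2*P)) = (9 + P + P²)/(2*P))
-9*C(-9 + 2) = -9*(9 + (-9 + 2)*(1 + (-9 + 2)))/(2*(-9 + 2)) = -9*(9 - 7*(1 - 7))/(2*(-7)) = -9*(-1)*(9 - 7*(-6))/(2*7) = -9*(-1)*(9 + 42)/(2*7) = -9*(-1)*51/(2*7) = -9*(-51/14) = 459/14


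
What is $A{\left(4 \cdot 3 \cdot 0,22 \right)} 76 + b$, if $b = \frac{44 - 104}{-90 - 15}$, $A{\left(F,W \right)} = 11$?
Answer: $\frac{5856}{7} \approx 836.57$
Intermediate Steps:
$b = \frac{4}{7}$ ($b = - \frac{60}{-105} = \left(-60\right) \left(- \frac{1}{105}\right) = \frac{4}{7} \approx 0.57143$)
$A{\left(4 \cdot 3 \cdot 0,22 \right)} 76 + b = 11 \cdot 76 + \frac{4}{7} = 836 + \frac{4}{7} = \frac{5856}{7}$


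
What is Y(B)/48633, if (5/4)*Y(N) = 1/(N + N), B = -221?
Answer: -2/53739465 ≈ -3.7217e-8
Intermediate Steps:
Y(N) = 2/(5*N) (Y(N) = 4/(5*(N + N)) = 4/(5*((2*N))) = 4*(1/(2*N))/5 = 2/(5*N))
Y(B)/48633 = ((⅖)/(-221))/48633 = ((⅖)*(-1/221))*(1/48633) = -2/1105*1/48633 = -2/53739465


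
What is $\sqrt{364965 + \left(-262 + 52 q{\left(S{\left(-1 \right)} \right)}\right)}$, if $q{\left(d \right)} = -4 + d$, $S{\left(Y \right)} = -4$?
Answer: $\sqrt{364287} \approx 603.56$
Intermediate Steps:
$\sqrt{364965 + \left(-262 + 52 q{\left(S{\left(-1 \right)} \right)}\right)} = \sqrt{364965 + \left(-262 + 52 \left(-4 - 4\right)\right)} = \sqrt{364965 + \left(-262 + 52 \left(-8\right)\right)} = \sqrt{364965 - 678} = \sqrt{364287}$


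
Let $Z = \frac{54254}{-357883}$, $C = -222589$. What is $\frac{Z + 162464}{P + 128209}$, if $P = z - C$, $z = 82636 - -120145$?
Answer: $\frac{4472542266}{15239731789} \approx 0.29348$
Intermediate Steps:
$z = 202781$ ($z = 82636 + 120145 = 202781$)
$P = 425370$ ($P = 202781 - -222589 = 202781 + 222589 = 425370$)
$Z = - \frac{54254}{357883}$ ($Z = 54254 \left(- \frac{1}{357883}\right) = - \frac{54254}{357883} \approx -0.1516$)
$\frac{Z + 162464}{P + 128209} = \frac{- \frac{54254}{357883} + 162464}{425370 + 128209} = \frac{58143049458}{357883 \cdot 553579} = \frac{58143049458}{357883} \cdot \frac{1}{553579} = \frac{4472542266}{15239731789}$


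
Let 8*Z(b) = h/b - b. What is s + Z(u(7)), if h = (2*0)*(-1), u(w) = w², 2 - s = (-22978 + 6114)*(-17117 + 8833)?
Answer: -1117611041/8 ≈ -1.3970e+8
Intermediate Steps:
s = -139701374 (s = 2 - (-22978 + 6114)*(-17117 + 8833) = 2 - (-16864)*(-8284) = 2 - 1*139701376 = 2 - 139701376 = -139701374)
h = 0 (h = 0*(-1) = 0)
Z(b) = -b/8 (Z(b) = (0/b - b)/8 = (0 - b)/8 = (-b)/8 = -b/8)
s + Z(u(7)) = -139701374 - ⅛*7² = -139701374 - ⅛*49 = -139701374 - 49/8 = -1117611041/8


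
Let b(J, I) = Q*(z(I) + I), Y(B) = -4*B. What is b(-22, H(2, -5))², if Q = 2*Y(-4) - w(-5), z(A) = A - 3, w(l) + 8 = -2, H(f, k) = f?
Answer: 1764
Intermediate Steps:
w(l) = -10 (w(l) = -8 - 2 = -10)
z(A) = -3 + A
Q = 42 (Q = 2*(-4*(-4)) - 1*(-10) = 2*16 + 10 = 32 + 10 = 42)
b(J, I) = -126 + 84*I (b(J, I) = 42*((-3 + I) + I) = 42*(-3 + 2*I) = -126 + 84*I)
b(-22, H(2, -5))² = (-126 + 84*2)² = (-126 + 168)² = 42² = 1764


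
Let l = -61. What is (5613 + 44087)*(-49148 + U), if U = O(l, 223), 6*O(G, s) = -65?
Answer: -7329582050/3 ≈ -2.4432e+9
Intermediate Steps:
O(G, s) = -65/6 (O(G, s) = (1/6)*(-65) = -65/6)
U = -65/6 ≈ -10.833
(5613 + 44087)*(-49148 + U) = (5613 + 44087)*(-49148 - 65/6) = 49700*(-294953/6) = -7329582050/3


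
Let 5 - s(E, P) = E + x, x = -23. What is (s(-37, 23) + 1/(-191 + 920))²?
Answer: 2245432996/531441 ≈ 4225.2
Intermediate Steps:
s(E, P) = 28 - E (s(E, P) = 5 - (E - 23) = 5 - (-23 + E) = 5 + (23 - E) = 28 - E)
(s(-37, 23) + 1/(-191 + 920))² = ((28 - 1*(-37)) + 1/(-191 + 920))² = ((28 + 37) + 1/729)² = (65 + 1/729)² = (47386/729)² = 2245432996/531441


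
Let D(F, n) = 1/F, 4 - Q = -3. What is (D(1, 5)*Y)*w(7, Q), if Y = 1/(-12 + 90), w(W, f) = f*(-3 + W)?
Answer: 14/39 ≈ 0.35897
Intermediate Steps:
Q = 7 (Q = 4 - 1*(-3) = 4 + 3 = 7)
Y = 1/78 ≈ 0.012821
(D(1, 5)*Y)*w(7, Q) = ((1/78)/1)*(7*(-3 + 7)) = (1*(1/78))*(7*4) = (1/78)*28 = 14/39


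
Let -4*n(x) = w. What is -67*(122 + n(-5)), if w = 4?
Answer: -8107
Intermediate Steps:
n(x) = -1 (n(x) = -¼*4 = -1)
-67*(122 + n(-5)) = -67*(122 - 1) = -67*121 = -8107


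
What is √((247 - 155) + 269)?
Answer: 19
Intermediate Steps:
√((247 - 155) + 269) = √(92 + 269) = √361 = 19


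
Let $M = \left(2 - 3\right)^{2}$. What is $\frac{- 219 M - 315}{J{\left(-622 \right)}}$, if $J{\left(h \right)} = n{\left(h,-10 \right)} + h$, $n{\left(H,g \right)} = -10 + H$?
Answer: $\frac{89}{209} \approx 0.42584$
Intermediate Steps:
$M = 1$ ($M = \left(-1\right)^{2} = 1$)
$J{\left(h \right)} = -10 + 2 h$ ($J{\left(h \right)} = \left(-10 + h\right) + h = -10 + 2 h$)
$\frac{- 219 M - 315}{J{\left(-622 \right)}} = \frac{\left(-219\right) 1 - 315}{-10 + 2 \left(-622\right)} = \frac{-219 - 315}{-10 - 1244} = - \frac{534}{-1254} = \left(-534\right) \left(- \frac{1}{1254}\right) = \frac{89}{209}$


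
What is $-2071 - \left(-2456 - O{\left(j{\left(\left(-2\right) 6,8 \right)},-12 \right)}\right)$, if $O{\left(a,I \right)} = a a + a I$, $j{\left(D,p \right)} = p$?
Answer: $353$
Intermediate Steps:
$O{\left(a,I \right)} = a^{2} + I a$
$-2071 - \left(-2456 - O{\left(j{\left(\left(-2\right) 6,8 \right)},-12 \right)}\right) = -2071 - \left(-2456 - 8 \left(-12 + 8\right)\right) = -2071 - \left(-2456 - 8 \left(-4\right)\right) = -2071 - \left(-2456 - -32\right) = -2071 - \left(-2456 + 32\right) = -2071 - -2424 = -2071 + 2424 = 353$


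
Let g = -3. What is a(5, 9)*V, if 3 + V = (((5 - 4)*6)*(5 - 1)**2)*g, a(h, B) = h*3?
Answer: -4365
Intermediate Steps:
a(h, B) = 3*h
V = -291 (V = -3 + (((5 - 4)*6)*(5 - 1)**2)*(-3) = -3 + ((1*6)*4**2)*(-3) = -3 + (6*16)*(-3) = -3 + 96*(-3) = -3 - 288 = -291)
a(5, 9)*V = (3*5)*(-291) = 15*(-291) = -4365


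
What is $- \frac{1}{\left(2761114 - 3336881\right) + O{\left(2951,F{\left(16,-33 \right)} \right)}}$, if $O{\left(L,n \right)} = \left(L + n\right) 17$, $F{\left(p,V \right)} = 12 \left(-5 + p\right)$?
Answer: $\frac{1}{523356} \approx 1.9107 \cdot 10^{-6}$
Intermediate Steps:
$F{\left(p,V \right)} = -60 + 12 p$
$O{\left(L,n \right)} = 17 L + 17 n$
$- \frac{1}{\left(2761114 - 3336881\right) + O{\left(2951,F{\left(16,-33 \right)} \right)}} = - \frac{1}{\left(2761114 - 3336881\right) + \left(17 \cdot 2951 + 17 \left(-60 + 12 \cdot 16\right)\right)} = - \frac{1}{-575767 + \left(50167 + 17 \left(-60 + 192\right)\right)} = - \frac{1}{-575767 + \left(50167 + 17 \cdot 132\right)} = - \frac{1}{-575767 + \left(50167 + 2244\right)} = - \frac{1}{-575767 + 52411} = - \frac{1}{-523356} = \left(-1\right) \left(- \frac{1}{523356}\right) = \frac{1}{523356}$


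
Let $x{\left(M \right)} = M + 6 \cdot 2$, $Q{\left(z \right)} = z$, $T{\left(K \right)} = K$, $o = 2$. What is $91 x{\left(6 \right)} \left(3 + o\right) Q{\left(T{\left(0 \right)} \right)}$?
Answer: $0$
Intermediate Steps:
$x{\left(M \right)} = 12 + M$ ($x{\left(M \right)} = M + 12 = 12 + M$)
$91 x{\left(6 \right)} \left(3 + o\right) Q{\left(T{\left(0 \right)} \right)} = 91 \left(12 + 6\right) \left(3 + 2\right) 0 = 91 \cdot 18 \cdot 5 \cdot 0 = 1638 \cdot 0 = 0$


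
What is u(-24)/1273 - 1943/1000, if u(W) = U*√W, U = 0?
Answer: -1943/1000 ≈ -1.9430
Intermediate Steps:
u(W) = 0 (u(W) = 0*√W = 0)
u(-24)/1273 - 1943/1000 = 0/1273 - 1943/1000 = 0*(1/1273) - 1943*1/1000 = 0 - 1943/1000 = -1943/1000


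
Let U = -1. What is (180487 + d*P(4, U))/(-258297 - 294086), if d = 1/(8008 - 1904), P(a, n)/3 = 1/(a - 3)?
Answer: -1101692651/3371745832 ≈ -0.32674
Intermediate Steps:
P(a, n) = 3/(-3 + a) (P(a, n) = 3/(a - 3) = 3/(-3 + a))
d = 1/6104 ≈ 0.00016383
(180487 + d*P(4, U))/(-258297 - 294086) = (180487 + (3/(-3 + 4))/6104)/(-258297 - 294086) = (180487 + (3/1)/6104)/(-552383) = (180487 + (3*1)/6104)*(-1/552383) = (180487 + (1/6104)*3)*(-1/552383) = (180487 + 3/6104)*(-1/552383) = (1101692651/6104)*(-1/552383) = -1101692651/3371745832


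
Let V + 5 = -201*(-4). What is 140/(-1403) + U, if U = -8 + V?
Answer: 1109633/1403 ≈ 790.90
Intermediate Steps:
V = 799 (V = -5 - 201*(-4) = -5 + 804 = 799)
U = 791 (U = -8 + 799 = 791)
140/(-1403) + U = 140/(-1403) + 791 = -1/1403*140 + 791 = -140/1403 + 791 = 1109633/1403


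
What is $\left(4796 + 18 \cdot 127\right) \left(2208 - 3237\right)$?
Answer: $-7287378$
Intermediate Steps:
$\left(4796 + 18 \cdot 127\right) \left(2208 - 3237\right) = \left(4796 + 2286\right) \left(-1029\right) = 7082 \left(-1029\right) = -7287378$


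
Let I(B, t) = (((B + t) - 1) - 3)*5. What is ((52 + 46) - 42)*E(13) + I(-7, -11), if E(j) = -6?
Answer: -446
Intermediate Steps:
I(B, t) = -20 + 5*B + 5*t (I(B, t) = ((-1 + B + t) - 3)*5 = (-4 + B + t)*5 = -20 + 5*B + 5*t)
((52 + 46) - 42)*E(13) + I(-7, -11) = ((52 + 46) - 42)*(-6) + (-20 + 5*(-7) + 5*(-11)) = (98 - 42)*(-6) + (-20 - 35 - 55) = 56*(-6) - 110 = -336 - 110 = -446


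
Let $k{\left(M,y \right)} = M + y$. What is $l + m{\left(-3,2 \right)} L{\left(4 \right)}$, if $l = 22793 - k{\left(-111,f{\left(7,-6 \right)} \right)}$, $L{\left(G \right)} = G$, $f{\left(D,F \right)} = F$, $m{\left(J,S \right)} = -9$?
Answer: $22874$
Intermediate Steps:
$l = 22910$ ($l = 22793 - \left(-111 - 6\right) = 22793 - -117 = 22793 + 117 = 22910$)
$l + m{\left(-3,2 \right)} L{\left(4 \right)} = 22910 - 36 = 22874$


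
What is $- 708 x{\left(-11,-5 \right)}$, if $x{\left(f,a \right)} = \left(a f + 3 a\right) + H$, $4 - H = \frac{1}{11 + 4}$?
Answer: $- \frac{155524}{5} \approx -31105.0$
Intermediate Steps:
$H = \frac{59}{15}$ ($H = 4 - \frac{1}{11 + 4} = 4 - \frac{1}{15} = \frac{59}{15} \approx 3.9333$)
$x{\left(f,a \right)} = \frac{59}{15} + 3 a + a f$ ($x{\left(f,a \right)} = \left(a f + 3 a\right) + \frac{59}{15} = \left(3 a + a f\right) + \frac{59}{15} = \frac{59}{15} + 3 a + a f$)
$- 708 x{\left(-11,-5 \right)} = - 708 \left(\frac{59}{15} + 3 \left(-5\right) - -55\right) = - 708 \left(\frac{59}{15} - 15 + 55\right) = \left(-708\right) \frac{659}{15} = - \frac{155524}{5}$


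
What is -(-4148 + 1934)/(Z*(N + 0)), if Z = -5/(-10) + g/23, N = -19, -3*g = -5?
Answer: -305532/1501 ≈ -203.55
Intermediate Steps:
g = 5/3 (g = -1/3*(-5) = 5/3 ≈ 1.6667)
Z = 79/138 (Z = -5/(-10) + (5/3)/23 = -5*(-1/10) + (5/3)*(1/23) = 1/2 + 5/69 = 79/138 ≈ 0.57246)
-(-4148 + 1934)/(Z*(N + 0)) = -(-4148 + 1934)/(79*(-19 + 0)/138) = -(-2214)/((79/138)*(-19)) = -(-2214)/(-1501/138) = -(-2214)*(-138)/1501 = -1*305532/1501 = -305532/1501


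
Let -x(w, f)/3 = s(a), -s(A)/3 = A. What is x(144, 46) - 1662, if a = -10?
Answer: -1752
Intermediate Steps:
s(A) = -3*A
x(w, f) = -90 (x(w, f) = -(-9)*(-10) = -3*30 = -90)
x(144, 46) - 1662 = -90 - 1662 = -1752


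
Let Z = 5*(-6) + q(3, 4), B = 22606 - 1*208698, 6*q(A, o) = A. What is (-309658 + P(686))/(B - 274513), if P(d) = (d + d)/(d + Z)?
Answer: 27105214/40318291 ≈ 0.67228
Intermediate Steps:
q(A, o) = A/6
B = -186092 (B = 22606 - 208698 = -186092)
Z = -59/2 (Z = 5*(-6) + (1/6)*3 = -30 + 1/2 = -59/2 ≈ -29.500)
P(d) = 2*d/(-59/2 + d) (P(d) = (d + d)/(d - 59/2) = (2*d)/(-59/2 + d) = 2*d/(-59/2 + d))
(-309658 + P(686))/(B - 274513) = (-309658 + 4*686/(-59 + 2*686))/(-186092 - 274513) = (-309658 + 4*686/(-59 + 1372))/(-460605) = (-309658 + 4*686/1313)*(-1/460605) = (-309658 + 4*686*(1/1313))*(-1/460605) = (-309658 + 2744/1313)*(-1/460605) = -406578210/1313*(-1/460605) = 27105214/40318291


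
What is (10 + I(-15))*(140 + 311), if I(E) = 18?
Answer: 12628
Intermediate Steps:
(10 + I(-15))*(140 + 311) = (10 + 18)*(140 + 311) = 28*451 = 12628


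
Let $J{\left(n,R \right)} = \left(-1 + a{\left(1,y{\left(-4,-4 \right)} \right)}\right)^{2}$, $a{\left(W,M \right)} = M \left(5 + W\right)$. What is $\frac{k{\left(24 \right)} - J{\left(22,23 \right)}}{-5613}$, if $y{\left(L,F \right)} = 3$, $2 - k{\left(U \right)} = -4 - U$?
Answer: $\frac{259}{5613} \approx 0.046143$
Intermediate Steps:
$k{\left(U \right)} = 6 + U$ ($k{\left(U \right)} = 2 - \left(-4 - U\right) = 2 + \left(4 + U\right) = 6 + U$)
$J{\left(n,R \right)} = 289$ ($J{\left(n,R \right)} = \left(-1 + 3 \left(5 + 1\right)\right)^{2} = \left(-1 + 3 \cdot 6\right)^{2} = \left(-1 + 18\right)^{2} = 17^{2} = 289$)
$\frac{k{\left(24 \right)} - J{\left(22,23 \right)}}{-5613} = \frac{\left(6 + 24\right) - 289}{-5613} = \left(30 - 289\right) \left(- \frac{1}{5613}\right) = \left(-259\right) \left(- \frac{1}{5613}\right) = \frac{259}{5613}$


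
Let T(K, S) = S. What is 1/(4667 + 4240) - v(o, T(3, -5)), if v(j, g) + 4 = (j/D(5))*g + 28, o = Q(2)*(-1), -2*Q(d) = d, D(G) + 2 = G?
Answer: -198922/8907 ≈ -22.333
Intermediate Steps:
D(G) = -2 + G
Q(d) = -d/2
o = 1 (o = -½*2*(-1) = -1*(-1) = 1)
v(j, g) = 24 + g*j/3 (v(j, g) = -4 + ((j/(-2 + 5))*g + 28) = -4 + ((j/3)*g + 28) = -4 + (g*j/3 + 28) = -4 + (28 + g*j/3) = 24 + g*j/3)
1/(4667 + 4240) - v(o, T(3, -5)) = 1/(4667 + 4240) - (24 + (⅓)*(-5)*1) = 1/8907 - (24 - 5/3) = 1/8907 - 1*67/3 = 1/8907 - 67/3 = -198922/8907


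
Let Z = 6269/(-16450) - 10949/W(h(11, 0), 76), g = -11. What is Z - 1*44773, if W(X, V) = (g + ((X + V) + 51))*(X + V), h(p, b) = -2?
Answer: -3106740353467/69386100 ≈ -44775.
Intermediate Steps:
W(X, V) = (V + X)*(40 + V + X) (W(X, V) = (-11 + ((X + V) + 51))*(X + V) = (-11 + ((V + X) + 51))*(V + X) = (-11 + (51 + V + X))*(V + X) = (40 + V + X)*(V + X) = (V + X)*(40 + V + X))
Z = -116498167/69386100 (Z = 6269/(-16450) - 10949/(76² + (-2)² + 40*76 + 40*(-2) + 2*76*(-2)) = 6269*(-1/16450) - 10949/(5776 + 4 + 3040 - 80 - 304) = -6269/16450 - 10949/8436 = -116498167/69386100 ≈ -1.6790)
Z - 1*44773 = -116498167/69386100 - 1*44773 = -116498167/69386100 - 44773 = -3106740353467/69386100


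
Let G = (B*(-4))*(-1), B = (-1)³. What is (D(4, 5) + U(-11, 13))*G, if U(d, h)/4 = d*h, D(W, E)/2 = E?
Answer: 2248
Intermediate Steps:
B = -1
D(W, E) = 2*E
G = -4 (G = -1*(-4)*(-1) = 4*(-1) = -4)
U(d, h) = 4*d*h (U(d, h) = 4*(d*h) = 4*d*h)
(D(4, 5) + U(-11, 13))*G = (2*5 + 4*(-11)*13)*(-4) = (10 - 572)*(-4) = -562*(-4) = 2248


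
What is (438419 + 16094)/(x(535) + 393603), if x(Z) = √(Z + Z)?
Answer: 178897680339/154923320539 - 454513*√1070/154923320539 ≈ 1.1547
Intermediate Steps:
x(Z) = √2*√Z (x(Z) = √(2*Z) = √2*√Z)
(438419 + 16094)/(x(535) + 393603) = (438419 + 16094)/(√2*√535 + 393603) = 454513/(√1070 + 393603) = 454513/(393603 + √1070)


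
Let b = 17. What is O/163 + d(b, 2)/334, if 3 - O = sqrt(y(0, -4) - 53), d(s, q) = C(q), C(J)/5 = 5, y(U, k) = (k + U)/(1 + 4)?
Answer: 5077/54442 - I*sqrt(1345)/815 ≈ 0.093255 - 0.044999*I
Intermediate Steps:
y(U, k) = U/5 + k/5 (y(U, k) = (U + k)/5 = (U + k)*(1/5) = U/5 + k/5)
C(J) = 25 (C(J) = 5*5 = 25)
d(s, q) = 25
O = 3 - I*sqrt(1345)/5 (O = 3 - sqrt(((1/5)*0 + (1/5)*(-4)) - 53) = 3 - sqrt((0 - 4/5) - 53) = 3 - sqrt(-4/5 - 53) = 3 - sqrt(-269/5) = 3 - I*sqrt(1345)/5 ≈ 3.0 - 7.3348*I)
O/163 + d(b, 2)/334 = (3 - I*sqrt(1345)/5)/163 + 25/334 = (3 - I*sqrt(1345)/5)*(1/163) + 25*(1/334) = (3/163 - I*sqrt(1345)/815) + 25/334 = 5077/54442 - I*sqrt(1345)/815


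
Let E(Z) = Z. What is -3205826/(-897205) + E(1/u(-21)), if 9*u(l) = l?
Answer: 19749167/6280435 ≈ 3.1446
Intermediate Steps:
u(l) = l/9
-3205826/(-897205) + E(1/u(-21)) = -3205826/(-897205) + 1/((⅑)*(-21)) = -3205826*(-1/897205) + 1/(-7/3) = 3205826/897205 - 3/7 = 19749167/6280435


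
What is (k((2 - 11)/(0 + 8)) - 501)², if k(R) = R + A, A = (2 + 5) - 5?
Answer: 16008001/64 ≈ 2.5013e+5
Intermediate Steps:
A = 2 (A = 7 - 5 = 2)
k(R) = 2 + R (k(R) = R + 2 = 2 + R)
(k((2 - 11)/(0 + 8)) - 501)² = ((2 + (2 - 11)/(0 + 8)) - 501)² = ((2 - 9/8) - 501)² = (7/8 - 501)² = (-4001/8)² = 16008001/64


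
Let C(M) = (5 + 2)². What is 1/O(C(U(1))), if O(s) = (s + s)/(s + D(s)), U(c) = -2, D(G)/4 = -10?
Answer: 9/98 ≈ 0.091837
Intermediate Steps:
D(G) = -40 (D(G) = 4*(-10) = -40)
C(M) = 49 (C(M) = 7² = 49)
O(s) = 2*s/(-40 + s) (O(s) = (s + s)/(s - 40) = (2*s)/(-40 + s) = 2*s/(-40 + s))
1/O(C(U(1))) = 1/(2*49/(-40 + 49)) = 1/(2*49/9) = 1/(2*49*(⅑)) = 1/(98/9) = 9/98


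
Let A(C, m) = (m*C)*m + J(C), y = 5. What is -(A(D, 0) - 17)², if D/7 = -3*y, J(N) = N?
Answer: -14884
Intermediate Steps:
D = -105 (D = 7*(-3*5) = 7*(-15) = -105)
A(C, m) = C + C*m² (A(C, m) = (m*C)*m + C = (C*m)*m + C = C*m² + C = C + C*m²)
-(A(D, 0) - 17)² = -(-105*(1 + 0²) - 17)² = -(-105*(1 + 0) - 17)² = -(-105*1 - 17)² = -(-105 - 17)² = -1*(-122)² = -1*14884 = -14884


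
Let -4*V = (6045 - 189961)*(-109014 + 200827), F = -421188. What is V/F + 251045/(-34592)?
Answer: -1588422009307/158366688 ≈ -10030.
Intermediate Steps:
V = 4221469927 (V = -(6045 - 189961)*(-109014 + 200827)/4 = -(-45979)*91813 = -¼*(-16885879708) = 4221469927)
V/F + 251045/(-34592) = 4221469927/(-421188) + 251045/(-34592) = 4221469927*(-1/421188) + 251045*(-1/34592) = -4221469927/421188 - 10915/1504 = -1588422009307/158366688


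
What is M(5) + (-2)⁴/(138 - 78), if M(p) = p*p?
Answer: 379/15 ≈ 25.267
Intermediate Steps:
M(p) = p²
M(5) + (-2)⁴/(138 - 78) = 5² + (-2)⁴/(138 - 78) = 25 + 16/60 = 25 + (1/60)*16 = 25 + 4/15 = 379/15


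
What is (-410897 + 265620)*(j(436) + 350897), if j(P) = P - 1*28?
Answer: -51036536485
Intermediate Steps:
j(P) = -28 + P (j(P) = P - 28 = -28 + P)
(-410897 + 265620)*(j(436) + 350897) = (-410897 + 265620)*((-28 + 436) + 350897) = -145277*(408 + 350897) = -145277*351305 = -51036536485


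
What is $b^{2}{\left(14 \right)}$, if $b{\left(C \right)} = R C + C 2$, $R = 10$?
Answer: $28224$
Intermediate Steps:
$b{\left(C \right)} = 12 C$ ($b{\left(C \right)} = 10 C + C 2 = 10 C + 2 C = 12 C$)
$b^{2}{\left(14 \right)} = \left(12 \cdot 14\right)^{2} = 168^{2} = 28224$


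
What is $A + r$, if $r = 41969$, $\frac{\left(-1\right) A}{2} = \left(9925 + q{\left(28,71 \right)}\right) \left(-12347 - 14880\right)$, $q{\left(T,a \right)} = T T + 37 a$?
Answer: $726240513$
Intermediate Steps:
$q{\left(T,a \right)} = T^{2} + 37 a$
$A = 726198544$ ($A = - 2 \left(9925 + \left(28^{2} + 37 \cdot 71\right)\right) \left(-12347 - 14880\right) = - 2 \left(9925 + \left(784 + 2627\right)\right) \left(-27227\right) = - 2 \left(9925 + 3411\right) \left(-27227\right) = - 2 \cdot 13336 \left(-27227\right) = \left(-2\right) \left(-363099272\right) = 726198544$)
$A + r = 726198544 + 41969 = 726240513$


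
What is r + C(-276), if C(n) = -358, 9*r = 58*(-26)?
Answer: -4730/9 ≈ -525.56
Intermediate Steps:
r = -1508/9 (r = (58*(-26))/9 = (⅑)*(-1508) = -1508/9 ≈ -167.56)
r + C(-276) = -1508/9 - 358 = -4730/9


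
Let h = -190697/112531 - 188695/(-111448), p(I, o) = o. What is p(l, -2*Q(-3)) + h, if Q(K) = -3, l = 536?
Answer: 75229367117/12541354888 ≈ 5.9985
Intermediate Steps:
h = -18762211/12541354888 (h = -190697*1/112531 - 188695*(-1/111448) = -190697/112531 + 188695/111448 = -18762211/12541354888 ≈ -0.0014960)
p(l, -2*Q(-3)) + h = -2*(-3) - 18762211/12541354888 = 6 - 18762211/12541354888 = 75229367117/12541354888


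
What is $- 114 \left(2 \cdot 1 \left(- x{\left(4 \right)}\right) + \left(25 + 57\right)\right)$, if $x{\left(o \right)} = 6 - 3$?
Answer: $-8664$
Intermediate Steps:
$x{\left(o \right)} = 3$ ($x{\left(o \right)} = 6 - 3 = 3$)
$- 114 \left(2 \cdot 1 \left(- x{\left(4 \right)}\right) + \left(25 + 57\right)\right) = - 114 \left(2 \cdot 1 \left(\left(-1\right) 3\right) + \left(25 + 57\right)\right) = - 114 \left(2 \left(-3\right) + 82\right) = - 114 \left(-6 + 82\right) = \left(-114\right) 76 = -8664$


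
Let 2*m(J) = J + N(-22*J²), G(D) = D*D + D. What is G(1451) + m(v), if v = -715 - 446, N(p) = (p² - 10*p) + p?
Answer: 879375525865545/2 ≈ 4.3969e+14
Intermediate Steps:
G(D) = D + D² (G(D) = D² + D = D + D²)
N(p) = p² - 9*p
v = -1161
m(J) = J/2 - 11*J²*(-9 - 22*J²) (m(J) = (J + (-22*J²)*(-9 - 22*J²))/2 = (J - 22*J²*(-9 - 22*J²))/2 = J/2 - 11*J²*(-9 - 22*J²))
G(1451) + m(v) = 1451*(1 + 1451) + (½)*(-1161)*(1 + 198*(-1161) + 484*(-1161)³) = 1451*1452 + (½)*(-1161)*(1 - 229878 + 484*(-1564936281)) = 2106852 + (½)*(-1161)*(1 - 229878 - 757429160004) = 2106852 + (½)*(-1161)*(-757429389881) = 2106852 + 879375521651841/2 = 879375525865545/2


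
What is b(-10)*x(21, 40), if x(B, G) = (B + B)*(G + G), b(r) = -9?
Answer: -30240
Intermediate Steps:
x(B, G) = 4*B*G (x(B, G) = (2*B)*(2*G) = 4*B*G)
b(-10)*x(21, 40) = -36*21*40 = -9*3360 = -30240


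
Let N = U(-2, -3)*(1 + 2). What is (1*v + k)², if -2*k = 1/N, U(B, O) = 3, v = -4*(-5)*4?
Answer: 2070721/324 ≈ 6391.1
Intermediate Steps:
v = 80 (v = 20*4 = 80)
N = 9 (N = 3*(1 + 2) = 3*3 = 9)
k = -1/18 (k = -½/9 = -½*⅑ = -1/18 ≈ -0.055556)
(1*v + k)² = (1*80 - 1/18)² = (80 - 1/18)² = (1439/18)² = 2070721/324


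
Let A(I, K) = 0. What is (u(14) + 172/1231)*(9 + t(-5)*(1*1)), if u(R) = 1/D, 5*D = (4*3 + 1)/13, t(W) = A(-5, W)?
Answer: 56943/1231 ≈ 46.258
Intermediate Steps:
t(W) = 0
D = 1/5 (D = ((4*3 + 1)/13)/5 = ((12 + 1)*(1/13))/5 = (13*(1/13))/5 = (1/5)*1 = 1/5 ≈ 0.20000)
u(R) = 5 (u(R) = 1/(1/5) = 5)
(u(14) + 172/1231)*(9 + t(-5)*(1*1)) = (5 + 172/1231)*(9 + 0*(1*1)) = (5 + 172*(1/1231))*(9 + 0*1) = (5 + 172/1231)*(9 + 0) = (6327/1231)*9 = 56943/1231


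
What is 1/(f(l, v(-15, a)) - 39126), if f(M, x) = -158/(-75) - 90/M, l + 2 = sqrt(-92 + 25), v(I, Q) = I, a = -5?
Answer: -3906023100/152808939277061 - 253125*I*sqrt(67)/305617878554122 ≈ -2.5561e-5 - 6.7794e-9*I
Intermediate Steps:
l = -2 + I*sqrt(67) (l = -2 + sqrt(-92 + 25) = -2 + sqrt(-67) = -2 + I*sqrt(67) ≈ -2.0 + 8.1853*I)
f(M, x) = 158/75 - 90/M (f(M, x) = -158*(-1/75) - 90/M = 158/75 - 90/M)
1/(f(l, v(-15, a)) - 39126) = 1/((158/75 - 90/(-2 + I*sqrt(67))) - 39126) = 1/(-2934292/75 - 90/(-2 + I*sqrt(67)))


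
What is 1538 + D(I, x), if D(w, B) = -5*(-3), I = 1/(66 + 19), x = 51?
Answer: 1553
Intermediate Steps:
I = 1/85 ≈ 0.011765
D(w, B) = 15
1538 + D(I, x) = 1538 + 15 = 1553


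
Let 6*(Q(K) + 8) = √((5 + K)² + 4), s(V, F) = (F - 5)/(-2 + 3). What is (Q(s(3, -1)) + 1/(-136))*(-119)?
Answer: 7623/8 - 119*√5/6 ≈ 908.53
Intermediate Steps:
s(V, F) = -5 + F (s(V, F) = (-5 + F)/1 = (-5 + F)*1 = -5 + F)
Q(K) = -8 + √(4 + (5 + K)²)/6 (Q(K) = -8 + √((5 + K)² + 4)/6 = -8 + √(4 + (5 + K)²)/6)
(Q(s(3, -1)) + 1/(-136))*(-119) = ((-8 + √(4 + (5 + (-5 - 1))²)/6) + 1/(-136))*(-119) = ((-8 + √(4 + (5 - 6)²)/6) - 1/136)*(-119) = ((-8 + √(4 + (-1)²)/6) - 1/136)*(-119) = ((-8 + √(4 + 1)/6) - 1/136)*(-119) = ((-8 + √5/6) - 1/136)*(-119) = (-1089/136 + √5/6)*(-119) = 7623/8 - 119*√5/6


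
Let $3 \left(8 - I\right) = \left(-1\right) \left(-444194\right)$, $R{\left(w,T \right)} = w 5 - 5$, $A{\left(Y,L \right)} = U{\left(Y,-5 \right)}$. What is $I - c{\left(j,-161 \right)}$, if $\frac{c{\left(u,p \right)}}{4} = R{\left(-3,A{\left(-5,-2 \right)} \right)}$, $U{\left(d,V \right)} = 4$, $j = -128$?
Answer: $- \frac{443930}{3} \approx -1.4798 \cdot 10^{5}$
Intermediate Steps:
$A{\left(Y,L \right)} = 4$
$R{\left(w,T \right)} = -5 + 5 w$ ($R{\left(w,T \right)} = 5 w - 5 = -5 + 5 w$)
$I = - \frac{444170}{3}$ ($I = 8 - \frac{\left(-1\right) \left(-444194\right)}{3} = 8 - \frac{444194}{3} = - \frac{444170}{3} \approx -1.4806 \cdot 10^{5}$)
$c{\left(u,p \right)} = -80$ ($c{\left(u,p \right)} = 4 \left(-5 + 5 \left(-3\right)\right) = 4 \left(-5 - 15\right) = 4 \left(-20\right) = -80$)
$I - c{\left(j,-161 \right)} = - \frac{444170}{3} - -80 = - \frac{444170}{3} + 80 = - \frac{443930}{3}$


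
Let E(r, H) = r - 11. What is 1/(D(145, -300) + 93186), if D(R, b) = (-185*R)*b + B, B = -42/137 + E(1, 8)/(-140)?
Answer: 1918/15613835297 ≈ 1.2284e-7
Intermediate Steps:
E(r, H) = -11 + r
B = -451/1918 (B = -42/137 + (-11 + 1)/(-140) = -42*1/137 - 10*(-1/140) = -42/137 + 1/14 = -451/1918 ≈ -0.23514)
D(R, b) = -451/1918 - 185*R*b (D(R, b) = (-185*R)*b - 451/1918 = -185*R*b - 451/1918 = -451/1918 - 185*R*b)
1/(D(145, -300) + 93186) = 1/((-451/1918 - 185*145*(-300)) + 93186) = 1/((-451/1918 + 8047500) + 93186) = 1/(15435104549/1918 + 93186) = 1/(15613835297/1918) = 1918/15613835297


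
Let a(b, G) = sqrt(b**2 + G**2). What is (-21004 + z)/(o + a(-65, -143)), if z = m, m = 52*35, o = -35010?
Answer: 335815920/612837713 + 124696*sqrt(146)/612837713 ≈ 0.55043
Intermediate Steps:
m = 1820
z = 1820
a(b, G) = sqrt(G**2 + b**2)
(-21004 + z)/(o + a(-65, -143)) = (-21004 + 1820)/(-35010 + sqrt((-143)**2 + (-65)**2)) = -19184/(-35010 + sqrt(20449 + 4225)) = -19184/(-35010 + sqrt(24674)) = -19184/(-35010 + 13*sqrt(146))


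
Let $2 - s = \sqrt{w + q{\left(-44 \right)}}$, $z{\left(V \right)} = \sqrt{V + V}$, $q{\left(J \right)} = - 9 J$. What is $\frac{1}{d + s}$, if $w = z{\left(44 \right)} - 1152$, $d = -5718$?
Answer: $\frac{i}{- 5716 i + \sqrt{2} \sqrt{378 - \sqrt{22}}} \approx -0.00017494 + 8.3629 \cdot 10^{-7} i$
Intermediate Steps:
$z{\left(V \right)} = \sqrt{2} \sqrt{V}$ ($z{\left(V \right)} = \sqrt{2 V} = \sqrt{2} \sqrt{V}$)
$w = -1152 + 2 \sqrt{22}$ ($w = \sqrt{2} \sqrt{44} - 1152 = \sqrt{2} \cdot 2 \sqrt{11} - 1152 = 2 \sqrt{22} - 1152 = -1152 + 2 \sqrt{22} \approx -1142.6$)
$s = 2 - \sqrt{-756 + 2 \sqrt{22}}$ ($s = 2 - \sqrt{\left(-1152 + 2 \sqrt{22}\right) - -396} = 2 - \sqrt{\left(-1152 + 2 \sqrt{22}\right) + 396} = 2 - \sqrt{-756 + 2 \sqrt{22}} \approx 2.0 - 27.324 i$)
$\frac{1}{d + s} = \frac{1}{-5718 + \left(2 - \sqrt{-756 + 2 \sqrt{22}}\right)} = \frac{1}{-5716 - \sqrt{-756 + 2 \sqrt{22}}}$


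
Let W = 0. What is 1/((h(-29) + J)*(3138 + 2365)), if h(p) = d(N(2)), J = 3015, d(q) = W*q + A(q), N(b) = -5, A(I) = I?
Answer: 1/16564030 ≈ 6.0372e-8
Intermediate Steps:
d(q) = q (d(q) = 0*q + q = 0 + q = q)
h(p) = -5
1/((h(-29) + J)*(3138 + 2365)) = 1/((-5 + 3015)*(3138 + 2365)) = 1/(3010*5503) = 1/16564030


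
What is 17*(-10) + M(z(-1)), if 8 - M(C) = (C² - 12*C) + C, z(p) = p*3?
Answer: -204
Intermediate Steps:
z(p) = 3*p
M(C) = 8 - C² + 11*C (M(C) = 8 - ((C² - 12*C) + C) = 8 - (C² - 11*C) = 8 + (-C² + 11*C) = 8 - C² + 11*C)
17*(-10) + M(z(-1)) = 17*(-10) + (8 - (3*(-1))² + 11*(3*(-1))) = -170 + (8 - 1*(-3)² + 11*(-3)) = -170 + (8 - 1*9 - 33) = -170 + (8 - 9 - 33) = -170 - 34 = -204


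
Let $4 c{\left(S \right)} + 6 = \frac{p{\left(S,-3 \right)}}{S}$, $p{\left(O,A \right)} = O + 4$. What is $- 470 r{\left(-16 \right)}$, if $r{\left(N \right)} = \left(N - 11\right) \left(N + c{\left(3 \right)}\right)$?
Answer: $- \frac{429345}{2} \approx -2.1467 \cdot 10^{5}$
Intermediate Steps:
$p{\left(O,A \right)} = 4 + O$
$c{\left(S \right)} = - \frac{3}{2} + \frac{4 + S}{4 S}$ ($c{\left(S \right)} = - \frac{3}{2} + \frac{\left(4 + S\right) \frac{1}{S}}{4} = - \frac{3}{2} + \frac{\frac{1}{S} \left(4 + S\right)}{4} = - \frac{3}{2} + \frac{4 + S}{4 S}$)
$r{\left(N \right)} = \left(-11 + N\right) \left(- \frac{11}{12} + N\right)$ ($r{\left(N \right)} = \left(N - 11\right) \left(N - \left(\frac{5}{4} - \frac{1}{3}\right)\right) = \left(-11 + N\right) \left(N + \left(- \frac{5}{4} + \frac{1}{3}\right)\right) = \left(-11 + N\right) \left(N - \frac{11}{12}\right) = \left(-11 + N\right) \left(- \frac{11}{12} + N\right)$)
$- 470 r{\left(-16 \right)} = - 470 \left(\frac{121}{12} + \left(-16\right)^{2} - - \frac{572}{3}\right) = - 470 \left(\frac{121}{12} + 256 + \frac{572}{3}\right) = \left(-470\right) \frac{1827}{4} = - \frac{429345}{2}$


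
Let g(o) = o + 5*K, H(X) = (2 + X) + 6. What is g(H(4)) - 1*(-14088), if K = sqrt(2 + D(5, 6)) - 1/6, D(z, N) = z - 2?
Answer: 84595/6 + 5*sqrt(5) ≈ 14110.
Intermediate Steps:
D(z, N) = -2 + z
K = -1/6 + sqrt(5) (K = sqrt(2 + (-2 + 5)) - 1/6 = sqrt(2 + 3) - 1*1/6 = sqrt(5) - 1/6 = -1/6 + sqrt(5) ≈ 2.0694)
H(X) = 8 + X
g(o) = -5/6 + o + 5*sqrt(5) (g(o) = o + 5*(-1/6 + sqrt(5)) = o + (-5/6 + 5*sqrt(5)) = -5/6 + o + 5*sqrt(5))
g(H(4)) - 1*(-14088) = (-5/6 + (8 + 4) + 5*sqrt(5)) - 1*(-14088) = (-5/6 + 12 + 5*sqrt(5)) + 14088 = (67/6 + 5*sqrt(5)) + 14088 = 84595/6 + 5*sqrt(5)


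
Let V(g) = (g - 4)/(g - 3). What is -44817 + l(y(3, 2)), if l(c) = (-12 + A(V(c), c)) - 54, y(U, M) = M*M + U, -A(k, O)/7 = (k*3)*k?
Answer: -718317/16 ≈ -44895.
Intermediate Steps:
V(g) = (-4 + g)/(-3 + g)
A(k, O) = -21*k² (A(k, O) = -7*k*3*k = -7*3*k*k = -21*k²)
y(U, M) = U + M² (y(U, M) = M² + U = U + M²)
l(c) = -66 - 21*(-4 + c)²/(-3 + c)² (l(c) = (-12 - 21*(-4 + c)²/(-3 + c)²) - 54 = -66 - 21*(-4 + c)²/(-3 + c)²)
-44817 + l(y(3, 2)) = -44817 + 3*(-310 - 29*(3 + 2²)² + 188*(3 + 2²))/(9 + (3 + 2²)² - 6*(3 + 2²)) = -44817 + 3*(-310 - 29*(3 + 4)² + 188*(3 + 4))/(9 + (3 + 4)² - 6*(3 + 4)) = -44817 + 3*(-310 - 29*7² + 188*7)/(9 + 7² - 6*7) = -44817 + 3*(-310 - 29*49 + 1316)/(9 + 49 - 42) = -44817 + 3*(-310 - 1421 + 1316)/16 = -44817 + 3*(1/16)*(-415) = -44817 - 1245/16 = -718317/16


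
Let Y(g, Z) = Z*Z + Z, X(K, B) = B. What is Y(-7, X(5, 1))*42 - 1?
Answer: 83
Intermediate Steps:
Y(g, Z) = Z + Z² (Y(g, Z) = Z² + Z = Z + Z²)
Y(-7, X(5, 1))*42 - 1 = (1*(1 + 1))*42 - 1 = (1*2)*42 - 1 = 2*42 - 1 = 84 - 1 = 83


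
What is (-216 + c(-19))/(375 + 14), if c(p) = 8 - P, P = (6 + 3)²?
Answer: -289/389 ≈ -0.74293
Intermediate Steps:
P = 81 (P = 9² = 81)
c(p) = -73 (c(p) = 8 - 1*81 = 8 - 81 = -73)
(-216 + c(-19))/(375 + 14) = (-216 - 73)/(375 + 14) = -289/389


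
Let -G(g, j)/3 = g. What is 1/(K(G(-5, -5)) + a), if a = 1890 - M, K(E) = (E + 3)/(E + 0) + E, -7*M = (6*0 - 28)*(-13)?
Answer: 5/9791 ≈ 0.00051067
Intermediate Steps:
G(g, j) = -3*g
M = -52 (M = -(6*0 - 28)*(-13)/7 = -(0 - 28)*(-13)/7 = -(-4)*(-13) = -⅐*364 = -52)
K(E) = E + (3 + E)/E (K(E) = (3 + E)/E + E = E + (3 + E)/E)
a = 1942 (a = 1890 - 1*(-52) = 1890 + 52 = 1942)
1/(K(G(-5, -5)) + a) = 1/((1 - 3*(-5) + 3/((-3*(-5)))) + 1942) = 1/((1 + 15 + 3/15) + 1942) = 1/((1 + 15 + 3*(1/15)) + 1942) = 1/((1 + 15 + ⅕) + 1942) = 1/(81/5 + 1942) = 1/(9791/5) = 5/9791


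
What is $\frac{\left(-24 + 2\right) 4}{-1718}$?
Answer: $\frac{44}{859} \approx 0.051222$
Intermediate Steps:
$\frac{\left(-24 + 2\right) 4}{-1718} = \left(-22\right) 4 \left(- \frac{1}{1718}\right) = \left(-88\right) \left(- \frac{1}{1718}\right) = \frac{44}{859}$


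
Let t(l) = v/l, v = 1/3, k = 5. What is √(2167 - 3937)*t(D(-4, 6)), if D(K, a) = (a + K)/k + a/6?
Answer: 5*I*√1770/21 ≈ 10.017*I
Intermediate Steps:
v = ⅓ ≈ 0.33333
D(K, a) = K/5 + 11*a/30 (D(K, a) = (a + K)/5 + a/6 = (K + a)*(⅕) + a*(⅙) = (K/5 + a/5) + a/6 = K/5 + 11*a/30)
t(l) = 1/(3*l)
√(2167 - 3937)*t(D(-4, 6)) = √(2167 - 3937)*(1/(3*((⅕)*(-4) + (11/30)*6))) = √(-1770)*(1/(3*(-⅘ + 11/5))) = (I*√1770)*(1/(3*(7/5))) = (I*√1770)*((⅓)*(5/7)) = (I*√1770)*(5/21) = 5*I*√1770/21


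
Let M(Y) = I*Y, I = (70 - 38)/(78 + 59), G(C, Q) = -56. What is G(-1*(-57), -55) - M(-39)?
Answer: -6424/137 ≈ -46.891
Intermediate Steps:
I = 32/137 ≈ 0.23358
M(Y) = 32*Y/137
G(-1*(-57), -55) - M(-39) = -56 - 32*(-39)/137 = -56 - 1*(-1248/137) = -56 + 1248/137 = -6424/137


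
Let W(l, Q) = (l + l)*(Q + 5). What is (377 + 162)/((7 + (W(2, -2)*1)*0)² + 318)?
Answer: 539/367 ≈ 1.4687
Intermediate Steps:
W(l, Q) = 2*l*(5 + Q) (W(l, Q) = (2*l)*(5 + Q) = 2*l*(5 + Q))
(377 + 162)/((7 + (W(2, -2)*1)*0)² + 318) = (377 + 162)/((7 + ((2*2*(5 - 2))*1)*0)² + 318) = 539/((7 + ((2*2*3)*1)*0)² + 318) = 539/((7 + (12*1)*0)² + 318) = 539/((7 + 12*0)² + 318) = 539/((7 + 0)² + 318) = 539/(7² + 318) = 539/(49 + 318) = 539/367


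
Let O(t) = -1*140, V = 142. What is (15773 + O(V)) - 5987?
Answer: 9646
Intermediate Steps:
O(t) = -140
(15773 + O(V)) - 5987 = (15773 - 140) - 5987 = 15633 - 5987 = 9646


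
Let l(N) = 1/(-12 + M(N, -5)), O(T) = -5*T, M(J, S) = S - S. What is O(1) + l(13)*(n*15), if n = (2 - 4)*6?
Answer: 10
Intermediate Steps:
M(J, S) = 0
n = -12 (n = -2*6 = -12)
l(N) = -1/12 (l(N) = 1/(-12 + 0) = 1/(-12) = -1/12)
O(1) + l(13)*(n*15) = -5*1 - (-1)*15 = -5 - 1/12*(-180) = -5 + 15 = 10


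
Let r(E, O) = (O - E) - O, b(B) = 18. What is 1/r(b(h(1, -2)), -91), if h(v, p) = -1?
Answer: -1/18 ≈ -0.055556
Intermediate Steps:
r(E, O) = -E
1/r(b(h(1, -2)), -91) = 1/(-1*18) = 1/(-18) = -1/18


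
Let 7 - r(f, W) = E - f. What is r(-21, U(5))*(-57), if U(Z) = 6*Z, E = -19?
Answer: -285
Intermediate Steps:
r(f, W) = 26 + f (r(f, W) = 7 - (-19 - f) = 7 + (19 + f) = 26 + f)
r(-21, U(5))*(-57) = (26 - 21)*(-57) = 5*(-57) = -285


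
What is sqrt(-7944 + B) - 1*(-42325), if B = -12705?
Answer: 42325 + I*sqrt(20649) ≈ 42325.0 + 143.7*I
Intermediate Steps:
sqrt(-7944 + B) - 1*(-42325) = sqrt(-7944 - 12705) - 1*(-42325) = sqrt(-20649) + 42325 = I*sqrt(20649) + 42325 = 42325 + I*sqrt(20649)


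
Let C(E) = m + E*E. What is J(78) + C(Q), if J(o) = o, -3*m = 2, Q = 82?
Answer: 20404/3 ≈ 6801.3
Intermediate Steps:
m = -⅔ (m = -⅓*2 = -⅔ ≈ -0.66667)
C(E) = -⅔ + E² (C(E) = -⅔ + E*E = -⅔ + E²)
J(78) + C(Q) = 78 + (-⅔ + 82²) = 78 + (-⅔ + 6724) = 78 + 20170/3 = 20404/3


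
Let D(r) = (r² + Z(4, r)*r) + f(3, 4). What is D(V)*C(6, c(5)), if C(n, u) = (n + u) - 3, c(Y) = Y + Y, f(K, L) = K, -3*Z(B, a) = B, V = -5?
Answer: 1352/3 ≈ 450.67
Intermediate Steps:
Z(B, a) = -B/3
c(Y) = 2*Y
D(r) = 3 + r² - 4*r/3 (D(r) = (r² + (-⅓*4)*r) + 3 = (r² - 4*r/3) + 3 = 3 + r² - 4*r/3)
C(n, u) = -3 + n + u
D(V)*C(6, c(5)) = (3 + (-5)² - 4/3*(-5))*(-3 + 6 + 2*5) = (3 + 25 + 20/3)*(-3 + 6 + 10) = (104/3)*13 = 1352/3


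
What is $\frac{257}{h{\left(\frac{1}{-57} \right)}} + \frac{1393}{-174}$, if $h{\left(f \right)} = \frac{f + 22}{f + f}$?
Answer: $- \frac{1834865}{218022} \approx -8.416$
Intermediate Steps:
$h{\left(f \right)} = \frac{22 + f}{2 f}$
$\frac{257}{h{\left(\frac{1}{-57} \right)}} + \frac{1393}{-174} = \frac{257}{\frac{1}{2} \frac{1}{\frac{1}{-57}} \left(22 + \frac{1}{-57}\right)} + \frac{1393}{-174} = \frac{257}{\frac{1}{2} \frac{1}{- \frac{1}{57}} \left(22 - \frac{1}{57}\right)} + 1393 \left(- \frac{1}{174}\right) = \frac{257}{\frac{1}{2} \left(-57\right) \frac{1253}{57}} - \frac{1393}{174} = \frac{257}{- \frac{1253}{2}} - \frac{1393}{174} = 257 \left(- \frac{2}{1253}\right) - \frac{1393}{174} = - \frac{514}{1253} - \frac{1393}{174} = - \frac{1834865}{218022}$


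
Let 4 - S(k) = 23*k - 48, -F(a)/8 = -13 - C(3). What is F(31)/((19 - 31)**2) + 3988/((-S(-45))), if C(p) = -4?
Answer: -6889/2174 ≈ -3.1688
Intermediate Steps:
F(a) = 72 (F(a) = -8*(-13 - 1*(-4)) = -8*(-13 + 4) = -8*(-9) = 72)
S(k) = 52 - 23*k (S(k) = 4 - (23*k - 48) = 4 - (-48 + 23*k) = 4 + (48 - 23*k) = 52 - 23*k)
F(31)/((19 - 31)**2) + 3988/((-S(-45))) = 72/((19 - 31)**2) + 3988/((-(52 - 23*(-45)))) = 72/((-12)**2) + 3988/((-(52 + 1035))) = 72/144 + 3988/((-1*1087)) = 72*(1/144) + 3988/(-1087) = 1/2 + 3988*(-1/1087) = 1/2 - 3988/1087 = -6889/2174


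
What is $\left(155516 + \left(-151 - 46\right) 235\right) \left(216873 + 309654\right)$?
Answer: $57507805467$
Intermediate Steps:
$\left(155516 + \left(-151 - 46\right) 235\right) \left(216873 + 309654\right) = \left(155516 - 46295\right) 526527 = 109221 \cdot 526527 = 57507805467$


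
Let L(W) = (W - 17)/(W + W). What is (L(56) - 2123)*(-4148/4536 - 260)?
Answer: 70340910349/127008 ≈ 5.5383e+5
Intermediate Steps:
L(W) = (-17 + W)/(2*W) (L(W) = (-17 + W)/((2*W)) = (-17 + W)*(1/(2*W)) = (-17 + W)/(2*W))
(L(56) - 2123)*(-4148/4536 - 260) = ((1/2)*(-17 + 56)/56 - 2123)*(-4148/4536 - 260) = ((1/2)*(1/56)*39 - 2123)*(-4148*1/4536 - 260) = (39/112 - 2123)*(-1037/1134 - 260) = -237737/112*(-295877/1134) = 70340910349/127008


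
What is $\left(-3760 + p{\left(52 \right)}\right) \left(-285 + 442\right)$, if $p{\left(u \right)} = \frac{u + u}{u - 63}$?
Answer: $- \frac{6509848}{11} \approx -5.918 \cdot 10^{5}$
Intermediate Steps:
$p{\left(u \right)} = \frac{2 u}{-63 + u}$
$\left(-3760 + p{\left(52 \right)}\right) \left(-285 + 442\right) = \left(-3760 + 2 \cdot 52 \frac{1}{-63 + 52}\right) \left(-285 + 442\right) = \left(-3760 + 2 \cdot 52 \frac{1}{-11}\right) 157 = \left(-3760 + 2 \cdot 52 \left(- \frac{1}{11}\right)\right) 157 = \left(-3760 - \frac{104}{11}\right) 157 = \left(- \frac{41464}{11}\right) 157 = - \frac{6509848}{11}$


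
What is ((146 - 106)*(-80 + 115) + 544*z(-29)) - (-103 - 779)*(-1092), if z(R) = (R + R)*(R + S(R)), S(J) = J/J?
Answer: -78288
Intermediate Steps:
S(J) = 1
z(R) = 2*R*(1 + R) (z(R) = (R + R)*(R + 1) = (2*R)*(1 + R) = 2*R*(1 + R))
((146 - 106)*(-80 + 115) + 544*z(-29)) - (-103 - 779)*(-1092) = ((146 - 106)*(-80 + 115) + 544*(2*(-29)*(1 - 29))) - (-103 - 779)*(-1092) = (40*35 + 544*(2*(-29)*(-28))) - (-882)*(-1092) = (1400 + 544*1624) - 1*963144 = (1400 + 883456) - 963144 = 884856 - 963144 = -78288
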